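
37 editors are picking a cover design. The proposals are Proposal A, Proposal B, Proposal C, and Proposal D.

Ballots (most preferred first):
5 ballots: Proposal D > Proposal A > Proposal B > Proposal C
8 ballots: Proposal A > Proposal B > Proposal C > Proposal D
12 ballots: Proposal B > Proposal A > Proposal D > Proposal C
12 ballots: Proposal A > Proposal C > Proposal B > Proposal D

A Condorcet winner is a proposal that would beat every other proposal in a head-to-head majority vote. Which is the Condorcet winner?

Proposal A vs Proposal B: 25–12
Proposal A vs Proposal C: 37–0
Proposal A vs Proposal D: 32–5
Proposal A beats every other proposal.

Proposal A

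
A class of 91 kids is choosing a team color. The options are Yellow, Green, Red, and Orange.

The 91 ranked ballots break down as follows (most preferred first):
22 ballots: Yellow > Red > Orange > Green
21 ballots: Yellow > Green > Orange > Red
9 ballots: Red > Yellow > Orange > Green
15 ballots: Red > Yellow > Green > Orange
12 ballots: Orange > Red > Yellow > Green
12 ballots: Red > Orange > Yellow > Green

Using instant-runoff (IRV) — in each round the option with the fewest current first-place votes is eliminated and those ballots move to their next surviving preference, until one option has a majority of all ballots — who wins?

Red

Round 1: Yellow 43, Green 0, Red 36, Orange 12. Green eliminated.
Round 2: Yellow 43, Red 36, Orange 12. Orange eliminated.
Round 3: Yellow 43, Red 48. Red has a majority (≥46).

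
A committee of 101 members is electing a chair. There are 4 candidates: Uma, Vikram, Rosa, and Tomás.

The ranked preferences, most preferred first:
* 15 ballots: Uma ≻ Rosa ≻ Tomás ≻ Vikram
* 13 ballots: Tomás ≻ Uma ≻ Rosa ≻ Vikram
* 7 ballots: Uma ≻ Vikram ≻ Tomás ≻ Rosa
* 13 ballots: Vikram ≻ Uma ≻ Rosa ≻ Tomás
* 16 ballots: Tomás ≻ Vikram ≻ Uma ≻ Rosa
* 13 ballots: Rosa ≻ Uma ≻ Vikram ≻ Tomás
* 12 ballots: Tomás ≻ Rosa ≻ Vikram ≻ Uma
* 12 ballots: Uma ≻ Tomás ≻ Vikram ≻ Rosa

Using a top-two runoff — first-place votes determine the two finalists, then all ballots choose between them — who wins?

Uma

Round 1 first-place votes: Uma 34, Vikram 13, Rosa 13, Tomás 41. Tomás and Uma advance.
Runoff: Tomás is ranked above Uma on 41 ballots, Uma above Tomás on 60.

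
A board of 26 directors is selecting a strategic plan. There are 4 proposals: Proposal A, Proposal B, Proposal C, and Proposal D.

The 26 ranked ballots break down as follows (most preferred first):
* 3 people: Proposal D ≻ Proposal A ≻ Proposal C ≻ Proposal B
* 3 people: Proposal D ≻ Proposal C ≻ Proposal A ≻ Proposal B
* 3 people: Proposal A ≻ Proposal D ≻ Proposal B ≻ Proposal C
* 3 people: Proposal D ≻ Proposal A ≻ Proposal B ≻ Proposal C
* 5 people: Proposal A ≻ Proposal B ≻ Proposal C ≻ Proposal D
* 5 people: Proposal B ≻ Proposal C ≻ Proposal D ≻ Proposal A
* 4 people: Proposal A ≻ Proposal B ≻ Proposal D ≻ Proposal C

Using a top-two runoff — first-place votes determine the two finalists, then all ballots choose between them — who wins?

Round 1 first-place votes: Proposal A 12, Proposal B 5, Proposal C 0, Proposal D 9. Proposal A and Proposal D advance.
Runoff: Proposal A is ranked above Proposal D on 12 ballots, Proposal D above Proposal A on 14.

Proposal D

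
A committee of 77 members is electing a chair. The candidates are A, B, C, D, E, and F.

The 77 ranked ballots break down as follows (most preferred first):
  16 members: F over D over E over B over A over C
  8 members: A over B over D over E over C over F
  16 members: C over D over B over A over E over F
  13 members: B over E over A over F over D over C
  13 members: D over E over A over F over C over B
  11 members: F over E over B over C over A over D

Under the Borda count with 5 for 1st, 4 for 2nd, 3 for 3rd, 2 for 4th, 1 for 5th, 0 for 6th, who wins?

D

A: 16×1 + 8×5 + 16×2 + 13×3 + 13×3 + 11×1 = 177
B: 16×2 + 8×4 + 16×3 + 13×5 + 13×0 + 11×3 = 210
C: 16×0 + 8×1 + 16×5 + 13×0 + 13×1 + 11×2 = 123
D: 16×4 + 8×3 + 16×4 + 13×1 + 13×5 + 11×0 = 230
E: 16×3 + 8×2 + 16×1 + 13×4 + 13×4 + 11×4 = 228
F: 16×5 + 8×0 + 16×0 + 13×2 + 13×2 + 11×5 = 187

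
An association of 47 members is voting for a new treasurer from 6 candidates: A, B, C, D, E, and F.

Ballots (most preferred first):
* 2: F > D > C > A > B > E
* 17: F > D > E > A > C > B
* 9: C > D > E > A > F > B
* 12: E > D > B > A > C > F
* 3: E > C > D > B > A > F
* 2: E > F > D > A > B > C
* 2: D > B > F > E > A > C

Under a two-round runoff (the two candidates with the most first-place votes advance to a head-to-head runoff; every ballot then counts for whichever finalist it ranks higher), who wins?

E

Round 1 first-place votes: A 0, B 0, C 9, D 2, E 17, F 19. F and E advance.
Runoff: F is ranked above E on 21 ballots, E above F on 26.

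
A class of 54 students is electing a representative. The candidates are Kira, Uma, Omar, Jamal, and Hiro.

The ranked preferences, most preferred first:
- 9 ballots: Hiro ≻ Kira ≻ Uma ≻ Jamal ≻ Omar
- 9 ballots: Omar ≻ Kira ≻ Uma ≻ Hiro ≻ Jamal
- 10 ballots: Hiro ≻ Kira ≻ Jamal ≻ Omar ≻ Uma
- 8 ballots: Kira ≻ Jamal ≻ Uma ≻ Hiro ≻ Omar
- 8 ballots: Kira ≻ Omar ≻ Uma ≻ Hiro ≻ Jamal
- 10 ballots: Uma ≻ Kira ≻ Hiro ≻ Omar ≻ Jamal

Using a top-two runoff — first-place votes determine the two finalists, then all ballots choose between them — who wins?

Round 1 first-place votes: Kira 16, Uma 10, Omar 9, Jamal 0, Hiro 19. Hiro and Kira advance.
Runoff: Hiro is ranked above Kira on 19 ballots, Kira above Hiro on 35.

Kira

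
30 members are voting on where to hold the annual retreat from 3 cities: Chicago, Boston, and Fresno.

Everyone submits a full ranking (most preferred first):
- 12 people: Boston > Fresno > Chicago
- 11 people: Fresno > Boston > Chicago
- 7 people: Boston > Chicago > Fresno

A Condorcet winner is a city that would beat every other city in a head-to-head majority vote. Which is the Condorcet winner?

Boston

Boston vs Chicago: 30–0
Boston vs Fresno: 19–11
Boston beats every other city.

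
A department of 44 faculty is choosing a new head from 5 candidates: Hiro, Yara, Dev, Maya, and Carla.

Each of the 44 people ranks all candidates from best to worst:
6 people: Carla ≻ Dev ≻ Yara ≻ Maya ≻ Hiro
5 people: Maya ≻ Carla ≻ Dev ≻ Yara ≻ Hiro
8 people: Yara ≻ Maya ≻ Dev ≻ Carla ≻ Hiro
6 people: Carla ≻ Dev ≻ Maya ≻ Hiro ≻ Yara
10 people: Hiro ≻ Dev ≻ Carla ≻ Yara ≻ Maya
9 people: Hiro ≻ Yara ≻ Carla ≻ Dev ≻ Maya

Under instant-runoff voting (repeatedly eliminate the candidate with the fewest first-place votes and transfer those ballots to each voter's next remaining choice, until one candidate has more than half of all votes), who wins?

Round 1: Hiro 19, Yara 8, Dev 0, Maya 5, Carla 12. Dev eliminated.
Round 2: Hiro 19, Yara 8, Maya 5, Carla 12. Maya eliminated.
Round 3: Hiro 19, Yara 8, Carla 17. Yara eliminated.
Round 4: Hiro 19, Carla 25. Carla has a majority (≥23).

Carla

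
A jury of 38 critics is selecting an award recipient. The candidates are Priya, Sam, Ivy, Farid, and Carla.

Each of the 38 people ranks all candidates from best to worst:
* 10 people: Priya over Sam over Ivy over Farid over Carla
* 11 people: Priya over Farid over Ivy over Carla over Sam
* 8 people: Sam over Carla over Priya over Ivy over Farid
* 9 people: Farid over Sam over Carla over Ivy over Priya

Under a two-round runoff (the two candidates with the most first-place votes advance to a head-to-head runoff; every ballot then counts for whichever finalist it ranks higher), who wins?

Round 1 first-place votes: Priya 21, Sam 8, Ivy 0, Farid 9, Carla 0. Priya and Farid advance.
Runoff: Priya is ranked above Farid on 29 ballots, Farid above Priya on 9.

Priya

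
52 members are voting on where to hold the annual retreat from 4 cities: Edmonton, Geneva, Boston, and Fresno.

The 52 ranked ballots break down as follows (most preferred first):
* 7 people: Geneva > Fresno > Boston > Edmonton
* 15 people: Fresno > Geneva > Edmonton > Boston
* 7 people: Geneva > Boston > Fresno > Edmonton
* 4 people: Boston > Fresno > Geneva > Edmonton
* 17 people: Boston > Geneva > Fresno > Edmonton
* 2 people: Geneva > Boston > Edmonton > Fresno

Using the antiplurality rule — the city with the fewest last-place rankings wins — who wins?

Last-place votes: Edmonton 35, Geneva 0, Boston 15, Fresno 2.

Geneva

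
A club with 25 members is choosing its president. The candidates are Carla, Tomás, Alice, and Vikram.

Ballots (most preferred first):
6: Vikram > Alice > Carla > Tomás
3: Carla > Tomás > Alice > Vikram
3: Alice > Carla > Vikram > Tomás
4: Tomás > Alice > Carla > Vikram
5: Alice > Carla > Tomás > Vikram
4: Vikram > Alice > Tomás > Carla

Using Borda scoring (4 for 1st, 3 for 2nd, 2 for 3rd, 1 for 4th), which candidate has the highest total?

Alice

Carla: 6×2 + 3×4 + 3×3 + 4×2 + 5×3 + 4×1 = 60
Tomás: 6×1 + 3×3 + 3×1 + 4×4 + 5×2 + 4×2 = 52
Alice: 6×3 + 3×2 + 3×4 + 4×3 + 5×4 + 4×3 = 80
Vikram: 6×4 + 3×1 + 3×2 + 4×1 + 5×1 + 4×4 = 58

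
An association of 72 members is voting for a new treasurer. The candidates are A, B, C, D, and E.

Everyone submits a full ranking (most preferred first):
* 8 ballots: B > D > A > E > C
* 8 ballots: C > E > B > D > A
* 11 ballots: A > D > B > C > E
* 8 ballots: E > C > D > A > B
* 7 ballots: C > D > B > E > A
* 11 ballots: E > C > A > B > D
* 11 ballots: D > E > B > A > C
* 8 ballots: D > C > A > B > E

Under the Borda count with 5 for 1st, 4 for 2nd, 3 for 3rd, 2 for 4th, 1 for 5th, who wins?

D

A: 8×3 + 8×1 + 11×5 + 8×2 + 7×1 + 11×3 + 11×2 + 8×3 = 189
B: 8×5 + 8×3 + 11×3 + 8×1 + 7×3 + 11×2 + 11×3 + 8×2 = 197
C: 8×1 + 8×5 + 11×2 + 8×4 + 7×5 + 11×4 + 11×1 + 8×4 = 224
D: 8×4 + 8×2 + 11×4 + 8×3 + 7×4 + 11×1 + 11×5 + 8×5 = 250
E: 8×2 + 8×4 + 11×1 + 8×5 + 7×2 + 11×5 + 11×4 + 8×1 = 220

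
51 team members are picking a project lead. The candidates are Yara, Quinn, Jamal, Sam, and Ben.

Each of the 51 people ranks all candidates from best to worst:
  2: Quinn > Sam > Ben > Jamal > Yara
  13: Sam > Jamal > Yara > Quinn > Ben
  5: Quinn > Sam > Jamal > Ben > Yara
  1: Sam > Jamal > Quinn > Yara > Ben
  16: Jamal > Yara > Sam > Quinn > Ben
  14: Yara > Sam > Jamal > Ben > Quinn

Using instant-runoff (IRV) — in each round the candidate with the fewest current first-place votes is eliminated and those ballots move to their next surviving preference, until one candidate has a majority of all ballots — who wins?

Round 1: Yara 14, Quinn 7, Jamal 16, Sam 14, Ben 0. Ben eliminated.
Round 2: Yara 14, Quinn 7, Jamal 16, Sam 14. Quinn eliminated.
Round 3: Yara 14, Jamal 16, Sam 21. Yara eliminated.
Round 4: Jamal 16, Sam 35. Sam has a majority (≥26).

Sam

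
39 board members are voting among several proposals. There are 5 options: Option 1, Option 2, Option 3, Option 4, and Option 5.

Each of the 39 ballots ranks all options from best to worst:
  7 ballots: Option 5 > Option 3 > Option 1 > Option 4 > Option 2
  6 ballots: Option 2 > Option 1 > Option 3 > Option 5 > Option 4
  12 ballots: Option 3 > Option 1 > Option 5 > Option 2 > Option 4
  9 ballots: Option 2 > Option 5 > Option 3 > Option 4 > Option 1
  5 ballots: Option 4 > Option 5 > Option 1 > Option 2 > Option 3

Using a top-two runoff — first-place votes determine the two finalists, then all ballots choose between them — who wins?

Round 1 first-place votes: Option 1 0, Option 2 15, Option 3 12, Option 4 5, Option 5 7. Option 2 and Option 3 advance.
Runoff: Option 2 is ranked above Option 3 on 20 ballots, Option 3 above Option 2 on 19.

Option 2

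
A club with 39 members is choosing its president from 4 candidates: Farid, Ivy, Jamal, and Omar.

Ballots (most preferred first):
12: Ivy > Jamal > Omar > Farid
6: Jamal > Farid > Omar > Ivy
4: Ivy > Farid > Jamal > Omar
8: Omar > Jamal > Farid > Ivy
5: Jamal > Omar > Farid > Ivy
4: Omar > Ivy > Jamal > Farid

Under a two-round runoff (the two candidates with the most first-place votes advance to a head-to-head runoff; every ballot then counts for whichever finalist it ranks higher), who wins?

Round 1 first-place votes: Farid 0, Ivy 16, Jamal 11, Omar 12. Ivy and Omar advance.
Runoff: Ivy is ranked above Omar on 16 ballots, Omar above Ivy on 23.

Omar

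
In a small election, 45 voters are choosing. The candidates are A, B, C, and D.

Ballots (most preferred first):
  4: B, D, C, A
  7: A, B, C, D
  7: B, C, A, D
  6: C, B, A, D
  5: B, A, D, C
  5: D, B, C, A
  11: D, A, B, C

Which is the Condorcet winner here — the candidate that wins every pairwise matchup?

B vs A: 27–18
B vs C: 39–6
B vs D: 29–16
B beats every other candidate.

B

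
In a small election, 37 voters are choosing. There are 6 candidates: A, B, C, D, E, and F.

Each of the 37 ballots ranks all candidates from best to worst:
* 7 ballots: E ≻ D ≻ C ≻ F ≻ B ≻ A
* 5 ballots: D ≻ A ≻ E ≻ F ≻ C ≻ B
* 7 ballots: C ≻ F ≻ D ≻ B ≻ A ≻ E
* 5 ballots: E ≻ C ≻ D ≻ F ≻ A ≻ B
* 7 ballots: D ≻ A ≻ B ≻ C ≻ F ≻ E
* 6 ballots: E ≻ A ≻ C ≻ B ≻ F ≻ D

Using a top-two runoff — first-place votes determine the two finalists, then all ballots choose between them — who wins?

D

Round 1 first-place votes: A 0, B 0, C 7, D 12, E 18, F 0. E and D advance.
Runoff: E is ranked above D on 18 ballots, D above E on 19.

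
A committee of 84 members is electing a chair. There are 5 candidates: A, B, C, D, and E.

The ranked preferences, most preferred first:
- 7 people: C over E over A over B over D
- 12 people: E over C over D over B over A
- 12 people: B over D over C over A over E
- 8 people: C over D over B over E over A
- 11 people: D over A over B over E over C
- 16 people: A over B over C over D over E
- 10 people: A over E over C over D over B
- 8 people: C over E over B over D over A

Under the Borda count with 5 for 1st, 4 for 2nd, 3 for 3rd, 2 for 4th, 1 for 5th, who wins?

C

A: 7×3 + 12×1 + 12×2 + 8×1 + 11×4 + 16×5 + 10×5 + 8×1 = 247
B: 7×2 + 12×2 + 12×5 + 8×3 + 11×3 + 16×4 + 10×1 + 8×3 = 253
C: 7×5 + 12×4 + 12×3 + 8×5 + 11×1 + 16×3 + 10×3 + 8×5 = 288
D: 7×1 + 12×3 + 12×4 + 8×4 + 11×5 + 16×2 + 10×2 + 8×2 = 246
E: 7×4 + 12×5 + 12×1 + 8×2 + 11×2 + 16×1 + 10×4 + 8×4 = 226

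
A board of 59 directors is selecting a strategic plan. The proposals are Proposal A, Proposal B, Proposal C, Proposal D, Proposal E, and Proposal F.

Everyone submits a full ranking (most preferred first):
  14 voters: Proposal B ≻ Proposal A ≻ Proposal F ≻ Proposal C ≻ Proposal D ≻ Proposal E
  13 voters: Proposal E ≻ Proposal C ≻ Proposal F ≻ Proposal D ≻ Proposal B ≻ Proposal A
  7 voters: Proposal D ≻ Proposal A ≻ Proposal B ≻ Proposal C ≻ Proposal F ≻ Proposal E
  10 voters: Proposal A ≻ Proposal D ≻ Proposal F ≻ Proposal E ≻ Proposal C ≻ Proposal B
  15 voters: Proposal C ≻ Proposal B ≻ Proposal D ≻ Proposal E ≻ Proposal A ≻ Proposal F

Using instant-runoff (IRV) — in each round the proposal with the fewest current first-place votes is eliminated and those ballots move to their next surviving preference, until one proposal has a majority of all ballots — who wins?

Proposal A

Round 1: Proposal A 10, Proposal B 14, Proposal C 15, Proposal D 7, Proposal E 13, Proposal F 0. Proposal F eliminated.
Round 2: Proposal A 10, Proposal B 14, Proposal C 15, Proposal D 7, Proposal E 13. Proposal D eliminated.
Round 3: Proposal A 17, Proposal B 14, Proposal C 15, Proposal E 13. Proposal E eliminated.
Round 4: Proposal A 17, Proposal B 14, Proposal C 28. Proposal B eliminated.
Round 5: Proposal A 31, Proposal C 28. Proposal A has a majority (≥30).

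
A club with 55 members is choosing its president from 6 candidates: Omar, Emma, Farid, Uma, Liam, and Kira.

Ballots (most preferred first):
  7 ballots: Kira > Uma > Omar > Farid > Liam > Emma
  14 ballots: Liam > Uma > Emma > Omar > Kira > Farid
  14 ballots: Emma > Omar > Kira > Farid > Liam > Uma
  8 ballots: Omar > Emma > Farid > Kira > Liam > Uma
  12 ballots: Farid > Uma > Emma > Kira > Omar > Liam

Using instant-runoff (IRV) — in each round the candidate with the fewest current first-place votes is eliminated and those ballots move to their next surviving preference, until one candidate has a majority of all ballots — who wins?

Round 1: Omar 8, Emma 14, Farid 12, Uma 0, Liam 14, Kira 7. Uma eliminated.
Round 2: Omar 8, Emma 14, Farid 12, Liam 14, Kira 7. Kira eliminated.
Round 3: Omar 15, Emma 14, Farid 12, Liam 14. Farid eliminated.
Round 4: Omar 15, Emma 26, Liam 14. Liam eliminated.
Round 5: Omar 15, Emma 40. Emma has a majority (≥28).

Emma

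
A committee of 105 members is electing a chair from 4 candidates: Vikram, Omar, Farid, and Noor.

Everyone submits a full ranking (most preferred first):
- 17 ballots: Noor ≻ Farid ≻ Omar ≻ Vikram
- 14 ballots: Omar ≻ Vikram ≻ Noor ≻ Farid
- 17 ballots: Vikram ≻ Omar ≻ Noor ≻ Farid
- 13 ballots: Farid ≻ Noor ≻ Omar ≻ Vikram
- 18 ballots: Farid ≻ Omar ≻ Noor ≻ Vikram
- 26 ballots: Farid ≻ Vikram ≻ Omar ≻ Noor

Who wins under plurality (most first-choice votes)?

First-place votes: Vikram 17, Omar 14, Farid 57, Noor 17.

Farid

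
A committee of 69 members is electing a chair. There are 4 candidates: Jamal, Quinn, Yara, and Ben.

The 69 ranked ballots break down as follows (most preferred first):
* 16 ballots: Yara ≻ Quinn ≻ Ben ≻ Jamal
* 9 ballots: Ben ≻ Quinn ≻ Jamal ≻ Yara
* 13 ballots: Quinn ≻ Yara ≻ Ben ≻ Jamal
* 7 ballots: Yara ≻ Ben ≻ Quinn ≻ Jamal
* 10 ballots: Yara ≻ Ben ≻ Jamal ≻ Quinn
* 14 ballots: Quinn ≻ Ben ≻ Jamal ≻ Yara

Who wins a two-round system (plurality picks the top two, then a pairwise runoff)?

Quinn

Round 1 first-place votes: Jamal 0, Quinn 27, Yara 33, Ben 9. Yara and Quinn advance.
Runoff: Yara is ranked above Quinn on 33 ballots, Quinn above Yara on 36.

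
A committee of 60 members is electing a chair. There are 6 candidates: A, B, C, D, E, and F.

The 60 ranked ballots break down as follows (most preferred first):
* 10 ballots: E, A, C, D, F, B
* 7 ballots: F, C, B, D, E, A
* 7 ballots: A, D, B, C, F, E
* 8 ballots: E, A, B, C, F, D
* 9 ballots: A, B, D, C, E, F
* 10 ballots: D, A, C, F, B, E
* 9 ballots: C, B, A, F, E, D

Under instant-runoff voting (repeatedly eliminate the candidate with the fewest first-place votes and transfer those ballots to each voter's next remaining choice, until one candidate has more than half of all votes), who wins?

A

Round 1: A 16, B 0, C 9, D 10, E 18, F 7. B eliminated.
Round 2: A 16, C 9, D 10, E 18, F 7. F eliminated.
Round 3: A 16, C 16, D 10, E 18. D eliminated.
Round 4: A 26, C 16, E 18. C eliminated.
Round 5: A 35, E 25. A has a majority (≥31).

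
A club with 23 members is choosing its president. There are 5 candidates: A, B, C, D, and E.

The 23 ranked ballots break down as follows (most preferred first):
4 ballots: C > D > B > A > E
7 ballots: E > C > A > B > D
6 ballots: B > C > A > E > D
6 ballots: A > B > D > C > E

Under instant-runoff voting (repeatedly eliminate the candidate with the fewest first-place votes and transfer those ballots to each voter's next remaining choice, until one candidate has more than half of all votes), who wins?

Round 1: A 6, B 6, C 4, D 0, E 7. D eliminated.
Round 2: A 6, B 6, C 4, E 7. C eliminated.
Round 3: A 6, B 10, E 7. A eliminated.
Round 4: B 16, E 7. B has a majority (≥12).

B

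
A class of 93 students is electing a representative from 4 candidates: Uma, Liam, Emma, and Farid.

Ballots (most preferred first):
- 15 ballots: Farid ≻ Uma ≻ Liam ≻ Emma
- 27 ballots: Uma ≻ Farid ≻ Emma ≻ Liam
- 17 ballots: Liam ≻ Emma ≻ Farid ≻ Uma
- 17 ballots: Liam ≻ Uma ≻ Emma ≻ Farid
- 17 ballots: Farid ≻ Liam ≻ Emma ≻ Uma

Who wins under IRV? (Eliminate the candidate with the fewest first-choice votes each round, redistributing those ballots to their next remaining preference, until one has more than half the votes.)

Farid

Round 1: Uma 27, Liam 34, Emma 0, Farid 32. Emma eliminated.
Round 2: Uma 27, Liam 34, Farid 32. Uma eliminated.
Round 3: Liam 34, Farid 59. Farid has a majority (≥47).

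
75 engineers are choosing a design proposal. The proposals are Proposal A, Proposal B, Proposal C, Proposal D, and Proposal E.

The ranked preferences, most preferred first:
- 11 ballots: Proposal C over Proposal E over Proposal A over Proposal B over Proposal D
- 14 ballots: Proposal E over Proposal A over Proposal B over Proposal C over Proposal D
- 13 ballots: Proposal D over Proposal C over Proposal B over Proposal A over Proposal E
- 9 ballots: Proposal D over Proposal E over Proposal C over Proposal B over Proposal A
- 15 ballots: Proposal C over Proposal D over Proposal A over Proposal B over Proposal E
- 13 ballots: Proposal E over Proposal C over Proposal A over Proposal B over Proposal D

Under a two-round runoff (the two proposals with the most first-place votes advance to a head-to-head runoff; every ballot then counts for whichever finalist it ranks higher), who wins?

Proposal C

Round 1 first-place votes: Proposal A 0, Proposal B 0, Proposal C 26, Proposal D 22, Proposal E 27. Proposal E and Proposal C advance.
Runoff: Proposal E is ranked above Proposal C on 36 ballots, Proposal C above Proposal E on 39.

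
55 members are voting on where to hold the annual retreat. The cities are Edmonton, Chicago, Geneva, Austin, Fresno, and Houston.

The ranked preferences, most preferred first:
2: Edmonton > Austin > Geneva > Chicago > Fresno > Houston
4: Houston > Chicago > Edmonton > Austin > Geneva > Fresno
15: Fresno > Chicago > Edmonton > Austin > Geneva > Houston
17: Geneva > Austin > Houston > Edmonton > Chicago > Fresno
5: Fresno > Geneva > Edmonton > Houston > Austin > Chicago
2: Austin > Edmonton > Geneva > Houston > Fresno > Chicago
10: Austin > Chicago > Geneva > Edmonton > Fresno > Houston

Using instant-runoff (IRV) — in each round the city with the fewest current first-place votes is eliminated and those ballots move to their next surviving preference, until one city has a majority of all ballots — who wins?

Austin

Round 1: Edmonton 2, Chicago 0, Geneva 17, Austin 12, Fresno 20, Houston 4. Chicago eliminated.
Round 2: Edmonton 2, Geneva 17, Austin 12, Fresno 20, Houston 4. Edmonton eliminated.
Round 3: Geneva 17, Austin 14, Fresno 20, Houston 4. Houston eliminated.
Round 4: Geneva 17, Austin 18, Fresno 20. Geneva eliminated.
Round 5: Austin 35, Fresno 20. Austin has a majority (≥28).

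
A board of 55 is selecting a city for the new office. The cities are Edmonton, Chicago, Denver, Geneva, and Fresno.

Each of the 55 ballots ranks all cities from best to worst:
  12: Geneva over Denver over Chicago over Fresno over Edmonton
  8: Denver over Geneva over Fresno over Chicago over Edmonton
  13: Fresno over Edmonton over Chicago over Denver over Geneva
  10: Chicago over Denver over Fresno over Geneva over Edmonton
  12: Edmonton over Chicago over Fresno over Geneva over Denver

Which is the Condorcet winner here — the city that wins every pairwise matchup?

Chicago vs Edmonton: 30–25
Chicago vs Denver: 35–20
Chicago vs Geneva: 35–20
Chicago vs Fresno: 34–21
Chicago beats every other city.

Chicago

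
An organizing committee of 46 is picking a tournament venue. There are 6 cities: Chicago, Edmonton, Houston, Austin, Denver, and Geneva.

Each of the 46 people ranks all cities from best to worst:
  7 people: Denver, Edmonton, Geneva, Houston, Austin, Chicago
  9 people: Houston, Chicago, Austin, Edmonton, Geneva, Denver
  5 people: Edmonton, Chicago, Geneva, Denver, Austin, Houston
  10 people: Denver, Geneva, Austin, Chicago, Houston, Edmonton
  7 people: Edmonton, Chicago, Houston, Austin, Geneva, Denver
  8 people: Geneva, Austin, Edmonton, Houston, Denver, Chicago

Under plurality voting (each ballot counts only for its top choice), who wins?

Denver

First-place votes: Chicago 0, Edmonton 12, Houston 9, Austin 0, Denver 17, Geneva 8.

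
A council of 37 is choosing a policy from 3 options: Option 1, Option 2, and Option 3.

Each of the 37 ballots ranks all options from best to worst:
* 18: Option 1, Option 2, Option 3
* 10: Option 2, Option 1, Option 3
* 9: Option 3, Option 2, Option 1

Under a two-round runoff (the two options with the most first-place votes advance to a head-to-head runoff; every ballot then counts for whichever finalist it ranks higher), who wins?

Option 2

Round 1 first-place votes: Option 1 18, Option 2 10, Option 3 9. Option 1 and Option 2 advance.
Runoff: Option 1 is ranked above Option 2 on 18 ballots, Option 2 above Option 1 on 19.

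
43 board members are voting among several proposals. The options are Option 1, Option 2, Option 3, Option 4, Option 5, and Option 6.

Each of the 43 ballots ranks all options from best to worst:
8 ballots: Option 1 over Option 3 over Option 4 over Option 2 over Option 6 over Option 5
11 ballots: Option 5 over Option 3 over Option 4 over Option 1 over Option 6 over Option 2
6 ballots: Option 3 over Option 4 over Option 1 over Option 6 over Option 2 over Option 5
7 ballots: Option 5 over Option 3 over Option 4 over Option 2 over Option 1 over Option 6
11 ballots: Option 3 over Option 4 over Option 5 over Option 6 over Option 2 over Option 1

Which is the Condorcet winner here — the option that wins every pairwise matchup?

Option 3 vs Option 1: 35–8
Option 3 vs Option 2: 43–0
Option 3 vs Option 4: 43–0
Option 3 vs Option 5: 25–18
Option 3 vs Option 6: 43–0
Option 3 beats every other option.

Option 3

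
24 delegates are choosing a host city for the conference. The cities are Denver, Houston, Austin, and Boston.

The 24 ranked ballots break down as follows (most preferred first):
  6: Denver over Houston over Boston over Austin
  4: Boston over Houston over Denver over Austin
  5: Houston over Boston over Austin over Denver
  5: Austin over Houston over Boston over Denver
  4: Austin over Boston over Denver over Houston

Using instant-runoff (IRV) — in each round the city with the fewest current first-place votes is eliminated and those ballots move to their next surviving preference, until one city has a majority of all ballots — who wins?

Houston

Round 1: Denver 6, Houston 5, Austin 9, Boston 4. Boston eliminated.
Round 2: Denver 6, Houston 9, Austin 9. Denver eliminated.
Round 3: Houston 15, Austin 9. Houston has a majority (≥13).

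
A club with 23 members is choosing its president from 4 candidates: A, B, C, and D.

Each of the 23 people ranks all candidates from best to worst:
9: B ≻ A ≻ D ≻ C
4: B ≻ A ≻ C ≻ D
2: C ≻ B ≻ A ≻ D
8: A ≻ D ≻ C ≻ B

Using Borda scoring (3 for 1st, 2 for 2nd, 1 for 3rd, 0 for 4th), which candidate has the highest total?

A

A: 9×2 + 4×2 + 2×1 + 8×3 = 52
B: 9×3 + 4×3 + 2×2 + 8×0 = 43
C: 9×0 + 4×1 + 2×3 + 8×1 = 18
D: 9×1 + 4×0 + 2×0 + 8×2 = 25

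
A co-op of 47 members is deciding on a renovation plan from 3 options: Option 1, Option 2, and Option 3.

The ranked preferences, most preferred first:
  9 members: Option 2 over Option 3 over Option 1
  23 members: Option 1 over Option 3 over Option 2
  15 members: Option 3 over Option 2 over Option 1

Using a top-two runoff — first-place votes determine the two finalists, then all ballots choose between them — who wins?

Round 1 first-place votes: Option 1 23, Option 2 9, Option 3 15. Option 1 and Option 3 advance.
Runoff: Option 1 is ranked above Option 3 on 23 ballots, Option 3 above Option 1 on 24.

Option 3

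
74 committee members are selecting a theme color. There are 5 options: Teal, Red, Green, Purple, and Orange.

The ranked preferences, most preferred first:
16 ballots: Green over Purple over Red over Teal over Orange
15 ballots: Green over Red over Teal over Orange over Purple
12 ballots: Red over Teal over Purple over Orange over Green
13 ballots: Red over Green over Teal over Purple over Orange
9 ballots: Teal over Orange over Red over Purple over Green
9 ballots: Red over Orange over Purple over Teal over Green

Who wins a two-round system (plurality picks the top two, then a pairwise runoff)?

Red

Round 1 first-place votes: Teal 9, Red 34, Green 31, Purple 0, Orange 0. Red and Green advance.
Runoff: Red is ranked above Green on 43 ballots, Green above Red on 31.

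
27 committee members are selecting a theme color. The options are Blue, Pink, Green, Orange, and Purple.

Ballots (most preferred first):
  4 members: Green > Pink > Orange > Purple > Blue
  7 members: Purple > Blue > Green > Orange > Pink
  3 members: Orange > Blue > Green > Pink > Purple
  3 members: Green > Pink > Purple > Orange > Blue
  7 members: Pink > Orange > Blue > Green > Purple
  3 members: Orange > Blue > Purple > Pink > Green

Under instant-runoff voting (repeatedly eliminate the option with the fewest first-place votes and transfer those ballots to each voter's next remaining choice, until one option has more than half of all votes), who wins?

Green

Round 1: Blue 0, Pink 7, Green 7, Orange 6, Purple 7. Blue eliminated.
Round 2: Pink 7, Green 7, Orange 6, Purple 7. Orange eliminated.
Round 3: Pink 7, Green 10, Purple 10. Pink eliminated.
Round 4: Green 17, Purple 10. Green has a majority (≥14).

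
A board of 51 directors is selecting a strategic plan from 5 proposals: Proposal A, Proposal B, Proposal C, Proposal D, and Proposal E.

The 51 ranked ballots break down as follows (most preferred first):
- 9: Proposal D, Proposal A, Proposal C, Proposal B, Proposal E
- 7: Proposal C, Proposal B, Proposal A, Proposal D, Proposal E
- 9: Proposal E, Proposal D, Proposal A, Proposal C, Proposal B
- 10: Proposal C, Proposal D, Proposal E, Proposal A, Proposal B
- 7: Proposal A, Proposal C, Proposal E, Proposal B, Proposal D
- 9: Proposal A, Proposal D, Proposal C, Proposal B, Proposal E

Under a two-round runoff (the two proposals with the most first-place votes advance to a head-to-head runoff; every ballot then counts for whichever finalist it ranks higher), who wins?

Round 1 first-place votes: Proposal A 16, Proposal B 0, Proposal C 17, Proposal D 9, Proposal E 9. Proposal C and Proposal A advance.
Runoff: Proposal C is ranked above Proposal A on 17 ballots, Proposal A above Proposal C on 34.

Proposal A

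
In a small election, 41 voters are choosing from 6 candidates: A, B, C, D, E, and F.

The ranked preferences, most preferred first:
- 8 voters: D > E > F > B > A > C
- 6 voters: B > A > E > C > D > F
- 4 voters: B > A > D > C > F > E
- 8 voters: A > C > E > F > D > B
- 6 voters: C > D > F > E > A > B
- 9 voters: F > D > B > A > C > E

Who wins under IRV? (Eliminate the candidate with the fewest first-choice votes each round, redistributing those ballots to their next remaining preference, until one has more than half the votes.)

Round 1: A 8, B 10, C 6, D 8, E 0, F 9. E eliminated.
Round 2: A 8, B 10, C 6, D 8, F 9. C eliminated.
Round 3: A 8, B 10, D 14, F 9. A eliminated.
Round 4: B 10, D 14, F 17. B eliminated.
Round 5: D 24, F 17. D has a majority (≥21).

D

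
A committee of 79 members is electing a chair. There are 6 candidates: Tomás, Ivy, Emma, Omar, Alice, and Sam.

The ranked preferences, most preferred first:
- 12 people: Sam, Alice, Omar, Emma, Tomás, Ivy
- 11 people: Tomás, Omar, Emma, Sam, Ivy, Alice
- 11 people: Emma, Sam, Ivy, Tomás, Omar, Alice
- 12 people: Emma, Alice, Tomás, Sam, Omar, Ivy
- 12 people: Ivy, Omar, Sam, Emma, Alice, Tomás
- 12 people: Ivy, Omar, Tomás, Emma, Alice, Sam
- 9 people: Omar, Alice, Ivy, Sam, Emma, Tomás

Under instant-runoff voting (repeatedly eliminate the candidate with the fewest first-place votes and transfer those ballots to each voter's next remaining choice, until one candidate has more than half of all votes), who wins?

Emma

Round 1: Tomás 11, Ivy 24, Emma 23, Omar 9, Alice 0, Sam 12. Alice eliminated.
Round 2: Tomás 11, Ivy 24, Emma 23, Omar 9, Sam 12. Omar eliminated.
Round 3: Tomás 11, Ivy 33, Emma 23, Sam 12. Tomás eliminated.
Round 4: Ivy 33, Emma 34, Sam 12. Sam eliminated.
Round 5: Ivy 33, Emma 46. Emma has a majority (≥40).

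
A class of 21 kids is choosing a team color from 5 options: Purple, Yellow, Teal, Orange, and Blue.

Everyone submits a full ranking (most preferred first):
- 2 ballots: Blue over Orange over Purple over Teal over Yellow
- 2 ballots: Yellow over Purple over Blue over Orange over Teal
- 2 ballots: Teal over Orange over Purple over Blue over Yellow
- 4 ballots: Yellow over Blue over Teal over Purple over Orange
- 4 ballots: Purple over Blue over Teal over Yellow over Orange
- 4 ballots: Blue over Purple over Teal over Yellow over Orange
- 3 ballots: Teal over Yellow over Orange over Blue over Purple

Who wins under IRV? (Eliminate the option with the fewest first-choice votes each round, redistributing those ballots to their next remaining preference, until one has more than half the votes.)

Blue

Round 1: Purple 4, Yellow 6, Teal 5, Orange 0, Blue 6. Orange eliminated.
Round 2: Purple 4, Yellow 6, Teal 5, Blue 6. Purple eliminated.
Round 3: Yellow 6, Teal 5, Blue 10. Teal eliminated.
Round 4: Yellow 9, Blue 12. Blue has a majority (≥11).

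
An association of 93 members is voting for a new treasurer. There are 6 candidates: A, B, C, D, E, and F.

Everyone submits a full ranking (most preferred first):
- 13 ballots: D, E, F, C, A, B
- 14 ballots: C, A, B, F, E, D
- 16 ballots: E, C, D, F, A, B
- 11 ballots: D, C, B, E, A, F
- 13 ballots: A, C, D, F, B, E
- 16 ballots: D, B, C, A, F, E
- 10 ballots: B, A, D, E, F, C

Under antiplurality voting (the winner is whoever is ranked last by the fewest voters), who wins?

Last-place votes: A 0, B 29, C 10, D 14, E 29, F 11.

A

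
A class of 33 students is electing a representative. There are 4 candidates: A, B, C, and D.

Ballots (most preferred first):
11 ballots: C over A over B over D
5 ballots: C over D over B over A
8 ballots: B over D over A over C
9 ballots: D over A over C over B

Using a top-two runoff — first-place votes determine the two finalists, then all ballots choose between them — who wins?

D

Round 1 first-place votes: A 0, B 8, C 16, D 9. C and D advance.
Runoff: C is ranked above D on 16 ballots, D above C on 17.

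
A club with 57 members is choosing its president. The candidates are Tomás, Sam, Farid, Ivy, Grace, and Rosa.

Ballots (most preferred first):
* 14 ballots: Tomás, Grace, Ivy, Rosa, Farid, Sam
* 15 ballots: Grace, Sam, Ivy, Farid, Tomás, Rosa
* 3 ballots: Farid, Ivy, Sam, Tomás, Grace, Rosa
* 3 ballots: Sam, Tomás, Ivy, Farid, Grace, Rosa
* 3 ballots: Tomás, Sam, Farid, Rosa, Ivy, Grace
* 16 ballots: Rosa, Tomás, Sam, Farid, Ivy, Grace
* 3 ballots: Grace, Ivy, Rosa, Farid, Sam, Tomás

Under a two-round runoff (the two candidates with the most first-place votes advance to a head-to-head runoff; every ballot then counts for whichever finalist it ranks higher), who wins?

Round 1 first-place votes: Tomás 17, Sam 3, Farid 3, Ivy 0, Grace 18, Rosa 16. Grace and Tomás advance.
Runoff: Grace is ranked above Tomás on 18 ballots, Tomás above Grace on 39.

Tomás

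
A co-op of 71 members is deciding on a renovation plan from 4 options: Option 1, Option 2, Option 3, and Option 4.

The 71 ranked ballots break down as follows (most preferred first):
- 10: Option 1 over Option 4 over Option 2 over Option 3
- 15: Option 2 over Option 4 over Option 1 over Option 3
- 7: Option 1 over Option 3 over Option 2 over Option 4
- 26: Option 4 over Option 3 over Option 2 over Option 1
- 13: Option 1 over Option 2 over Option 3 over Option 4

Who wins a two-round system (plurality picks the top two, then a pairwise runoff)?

Round 1 first-place votes: Option 1 30, Option 2 15, Option 3 0, Option 4 26. Option 1 and Option 4 advance.
Runoff: Option 1 is ranked above Option 4 on 30 ballots, Option 4 above Option 1 on 41.

Option 4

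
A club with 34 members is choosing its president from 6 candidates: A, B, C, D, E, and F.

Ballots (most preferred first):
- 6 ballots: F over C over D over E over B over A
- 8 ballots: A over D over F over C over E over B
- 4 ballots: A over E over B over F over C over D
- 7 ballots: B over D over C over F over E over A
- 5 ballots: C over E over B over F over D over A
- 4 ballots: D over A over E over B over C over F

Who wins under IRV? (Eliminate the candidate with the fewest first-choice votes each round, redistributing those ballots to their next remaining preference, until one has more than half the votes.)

Round 1: A 12, B 7, C 5, D 4, E 0, F 6. E eliminated.
Round 2: A 12, B 7, C 5, D 4, F 6. D eliminated.
Round 3: A 16, B 7, C 5, F 6. C eliminated.
Round 4: A 16, B 12, F 6. F eliminated.
Round 5: A 16, B 18. B has a majority (≥18).

B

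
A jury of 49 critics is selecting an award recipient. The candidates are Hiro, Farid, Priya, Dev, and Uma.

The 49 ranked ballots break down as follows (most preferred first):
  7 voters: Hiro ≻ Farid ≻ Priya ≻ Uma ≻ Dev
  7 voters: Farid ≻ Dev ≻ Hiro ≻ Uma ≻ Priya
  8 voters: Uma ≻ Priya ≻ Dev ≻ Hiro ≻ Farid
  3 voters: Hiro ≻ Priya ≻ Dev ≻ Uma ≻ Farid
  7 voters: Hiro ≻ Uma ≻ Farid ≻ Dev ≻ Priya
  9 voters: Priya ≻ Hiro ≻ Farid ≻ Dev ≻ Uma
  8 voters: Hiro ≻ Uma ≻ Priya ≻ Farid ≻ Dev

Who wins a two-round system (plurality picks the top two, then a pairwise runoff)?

Hiro

Round 1 first-place votes: Hiro 25, Farid 7, Priya 9, Dev 0, Uma 8. Hiro and Priya advance.
Runoff: Hiro is ranked above Priya on 32 ballots, Priya above Hiro on 17.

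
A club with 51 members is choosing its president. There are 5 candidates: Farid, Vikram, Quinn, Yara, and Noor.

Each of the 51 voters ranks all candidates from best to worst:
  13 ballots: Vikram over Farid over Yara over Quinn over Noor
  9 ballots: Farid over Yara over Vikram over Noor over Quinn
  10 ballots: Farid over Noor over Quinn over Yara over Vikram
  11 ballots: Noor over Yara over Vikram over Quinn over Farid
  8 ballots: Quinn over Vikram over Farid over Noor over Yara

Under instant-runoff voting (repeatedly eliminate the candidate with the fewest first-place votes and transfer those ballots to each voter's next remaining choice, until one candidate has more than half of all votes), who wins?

Round 1: Farid 19, Vikram 13, Quinn 8, Yara 0, Noor 11. Yara eliminated.
Round 2: Farid 19, Vikram 13, Quinn 8, Noor 11. Quinn eliminated.
Round 3: Farid 19, Vikram 21, Noor 11. Noor eliminated.
Round 4: Farid 19, Vikram 32. Vikram has a majority (≥26).

Vikram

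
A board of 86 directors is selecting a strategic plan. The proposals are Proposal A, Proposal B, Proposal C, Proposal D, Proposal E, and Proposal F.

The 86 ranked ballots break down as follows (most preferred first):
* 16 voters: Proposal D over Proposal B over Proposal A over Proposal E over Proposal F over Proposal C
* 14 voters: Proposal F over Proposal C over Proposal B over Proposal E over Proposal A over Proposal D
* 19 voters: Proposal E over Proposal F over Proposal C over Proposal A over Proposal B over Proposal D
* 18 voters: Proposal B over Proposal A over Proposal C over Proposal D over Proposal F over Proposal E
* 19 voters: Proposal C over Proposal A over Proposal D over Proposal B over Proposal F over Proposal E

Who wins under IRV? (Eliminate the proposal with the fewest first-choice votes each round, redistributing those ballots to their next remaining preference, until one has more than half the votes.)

Proposal C

Round 1: Proposal A 0, Proposal B 18, Proposal C 19, Proposal D 16, Proposal E 19, Proposal F 14. Proposal A eliminated.
Round 2: Proposal B 18, Proposal C 19, Proposal D 16, Proposal E 19, Proposal F 14. Proposal F eliminated.
Round 3: Proposal B 18, Proposal C 33, Proposal D 16, Proposal E 19. Proposal D eliminated.
Round 4: Proposal B 34, Proposal C 33, Proposal E 19. Proposal E eliminated.
Round 5: Proposal B 34, Proposal C 52. Proposal C has a majority (≥44).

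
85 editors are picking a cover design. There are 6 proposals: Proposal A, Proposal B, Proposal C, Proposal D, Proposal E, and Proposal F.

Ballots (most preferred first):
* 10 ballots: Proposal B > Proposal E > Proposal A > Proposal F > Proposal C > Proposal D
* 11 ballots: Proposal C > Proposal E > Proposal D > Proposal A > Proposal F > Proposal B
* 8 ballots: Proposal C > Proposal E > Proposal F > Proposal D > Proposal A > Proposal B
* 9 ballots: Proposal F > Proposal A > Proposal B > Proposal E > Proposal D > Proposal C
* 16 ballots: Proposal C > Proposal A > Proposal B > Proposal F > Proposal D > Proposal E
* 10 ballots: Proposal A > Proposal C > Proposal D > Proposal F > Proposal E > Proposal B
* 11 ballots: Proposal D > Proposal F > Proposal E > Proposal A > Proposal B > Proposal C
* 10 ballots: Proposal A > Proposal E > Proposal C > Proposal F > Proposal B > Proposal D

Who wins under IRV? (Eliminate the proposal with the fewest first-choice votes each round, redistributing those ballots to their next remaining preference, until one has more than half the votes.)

Round 1: Proposal A 20, Proposal B 10, Proposal C 35, Proposal D 11, Proposal E 0, Proposal F 9. Proposal E eliminated.
Round 2: Proposal A 20, Proposal B 10, Proposal C 35, Proposal D 11, Proposal F 9. Proposal F eliminated.
Round 3: Proposal A 29, Proposal B 10, Proposal C 35, Proposal D 11. Proposal B eliminated.
Round 4: Proposal A 39, Proposal C 35, Proposal D 11. Proposal D eliminated.
Round 5: Proposal A 50, Proposal C 35. Proposal A has a majority (≥43).

Proposal A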